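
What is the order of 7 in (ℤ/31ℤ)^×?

15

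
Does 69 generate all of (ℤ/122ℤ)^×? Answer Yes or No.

No

φ(122) = φ(2)·φ(61) = 1·60 = 60 = 2^2 · 3 · 5.
Test 69^(60/q) mod 122 for each prime factor q of 60:
69^30 ≡ 121 (mod 122)  [q = 2: ≢ 1 ✓]
69^20 ≡ 1 (mod 122)  [q = 3: ≡ 1 ✗]
69^12 ≡ 119 (mod 122)  [q = 5: ≢ 1 ✓]
Since 69^20 ≡ 1, the order of 69 divides 20 < 60, so 69 is not a primitive root.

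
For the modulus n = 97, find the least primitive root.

5

φ(97) = 97 − 1 = 96 = 2^5 · 3.
Test candidates g = 2, 3, … against the prime factors q ∈ {2, 3} of φ(97): g is a generator iff g^(96/q) ≢ 1 for every such q.
g = 2: 2^48 ≡ 1 — hits 1, so not a primitive root.
g = 3: 3^48 ≡ 1 — hits 1, so not a primitive root.
g = 4: 4^48 ≡ 1 — hits 1, so not a primitive root.
g = 5: 5^48 ≡ 96; 5^32 ≡ 35 — none is 1, so 5 is a primitive root.
Hence the least primitive root of 97 is 5.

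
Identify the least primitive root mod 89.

3

φ(89) = 89 − 1 = 88 = 2^3 · 11.
Test candidates g = 2, 3, … against the prime factors q ∈ {2, 11} of φ(89): g is a generator iff g^(88/q) ≢ 1 for every such q.
g = 2: 2^44 ≡ 1 — hits 1, so not a primitive root.
g = 3: 3^44 ≡ 88; 3^8 ≡ 64 — none is 1, so 3 is a primitive root.
Hence the least primitive root of 89 is 3.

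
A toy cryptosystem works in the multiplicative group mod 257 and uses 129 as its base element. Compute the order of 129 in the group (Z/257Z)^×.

16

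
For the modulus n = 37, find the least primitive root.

2

φ(37) = 37 − 1 = 36 = 2^2 · 3^2.
Test candidates g = 2, 3, … against the prime factors q ∈ {2, 3} of φ(37): g is a generator iff g^(36/q) ≢ 1 for every such q.
g = 2: 2^18 ≡ 36; 2^12 ≡ 26 — none is 1, so 2 is a primitive root.
Hence the least primitive root of 37 is 2.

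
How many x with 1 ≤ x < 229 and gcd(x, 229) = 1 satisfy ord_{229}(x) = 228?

72

φ(229) = 229 − 1 = 228 = 2^2 · 3 · 19.
Since (Z/229Z)^× is cyclic of order 228, the number of elements of order d is φ(d) when d | 228 and 0 otherwise.
228 = 2^2 · 3 · 19 divides 228, and φ(228) = 72.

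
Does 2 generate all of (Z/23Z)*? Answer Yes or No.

φ(23) = 23 − 1 = 22 = 2 · 11.
Test 2^(22/q) mod 23 for each prime factor q of 22:
2^11 ≡ 1 (mod 23)  [q = 2: ≡ 1 ✗]
2^2 ≡ 4 (mod 23)  [q = 11: ≢ 1 ✓]
Since 2^11 ≡ 1, the order of 2 divides 11 < 22, so 2 is not a primitive root.

No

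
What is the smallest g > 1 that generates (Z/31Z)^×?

3

φ(31) = 31 − 1 = 30 = 2 · 3 · 5.
g is a primitive root iff g^(30/q) ≢ 1 (mod 31) for each prime q ∈ {2, 3, 5}.
g = 2: 2^15 ≡ 1 — hits 1, so not a primitive root.
g = 3: 3^15 ≡ 30; 3^10 ≡ 25; 3^6 ≡ 16 — none is 1, so 3 is a primitive root.
So 3 is the smallest generator of (Z/31Z)^×.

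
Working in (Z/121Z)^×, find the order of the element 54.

The order of 54 must divide φ(121) = φ(11^2) = 11·(11−1) = 110 = 2 · 5 · 11.
Divisors of 110: 1, 2, 5, 10, 11, 22, 55, 110.
Check 54^d mod 121 for each divisor in increasing order:
54^1 ≡ 54 (mod 121)
54^2 ≡ 12 (mod 121)
54^5 ≡ 32 (mod 121)
54^10 ≡ 56 (mod 121)
54^11 ≡ 120 (mod 121)
54^22 ≡ 1 (mod 121) ✓
So ord_121(54) = 22.

22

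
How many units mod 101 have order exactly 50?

φ(101) = 101 − 1 = 100 = 2^2 · 5^2.
In a cyclic group of order 100, there are φ(d) elements of order d for each divisor d of 100, and zero for non-divisors.
50 = 2 · 5^2 divides 100, and φ(50) = 20.

20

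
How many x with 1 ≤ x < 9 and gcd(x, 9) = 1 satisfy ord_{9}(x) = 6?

2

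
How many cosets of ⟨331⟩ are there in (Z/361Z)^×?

3

The order of 331 must divide φ(361) = φ(19^2) = 19·(19−1) = 342 = 2 · 3^2 · 19.
Divisors of 342: 1, 2, 3, 6, 9, 18, 19, 38, 57, 114, 171, 342.
Check 331^d mod 361 for each divisor in increasing order:
331^1 ≡ 331 (mod 361)
331^2 ≡ 178 (mod 361)
331^3 ≡ 75 (mod 361)
331^6 ≡ 210 (mod 361)
331^9 ≡ 227 (mod 361)
331^18 ≡ 267 (mod 361)
331^19 ≡ 293 (mod 361)
331^38 ≡ 292 (mod 361)
331^57 ≡ 360 (mod 361)
331^114 ≡ 1 (mod 361) ✓
The order of 331 is 114, so the subgroup it generates has 114 elements.
The index is φ(361) / ord(331) = 342 / 114 = 3.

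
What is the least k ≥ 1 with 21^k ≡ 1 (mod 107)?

106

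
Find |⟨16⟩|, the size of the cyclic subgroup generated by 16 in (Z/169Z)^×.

The order of 16 must divide φ(169) = φ(13^2) = 13·(13−1) = 156 = 2^2 · 3 · 13.
Divisors of 156: 1, 2, 3, 4, 6, 12, 13, 26, 39, 52, 78, 156.
Check 16^d mod 169 for each divisor in increasing order:
16^1 ≡ 16 (mod 169)
16^2 ≡ 87 (mod 169)
16^3 ≡ 40 (mod 169)
16^4 ≡ 133 (mod 169)
16^6 ≡ 79 (mod 169)
16^12 ≡ 157 (mod 169)
16^13 ≡ 146 (mod 169)
16^26 ≡ 22 (mod 169)
16^39 ≡ 1 (mod 169) ✓
Therefore the multiplicative order of 16 modulo 169 is 39.

39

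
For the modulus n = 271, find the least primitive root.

6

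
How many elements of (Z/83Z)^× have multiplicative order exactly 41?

φ(83) = 83 − 1 = 82 = 2 · 41.
Since (Z/83Z)^× is cyclic of order 82, the number of elements of order d is φ(d) when d | 82 and 0 otherwise.
41 | 82, and φ(41) = 41 − 1 = 40.

40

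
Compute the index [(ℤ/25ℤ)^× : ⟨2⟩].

Since 2 ∈ (Z/25Z)^×, its order divides φ(25) = φ(5^2) = 5·(5−1) = 20 = 2^2 · 5.
Divisors of 20: 1, 2, 4, 5, 10, 20.
Compute 2^d (mod 25) for the divisors d until we hit 1:
2^1 ≡ 2 (mod 25)
2^2 ≡ 4 (mod 25)
2^4 ≡ 16 (mod 25)
2^5 ≡ 7 (mod 25)
2^10 ≡ 24 (mod 25)
2^20 ≡ 1 (mod 25) ✓
Thus |⟨2⟩| = ord(2) = 20.
[(Z/25Z)^× : ⟨2⟩] = 20/20 = 1.

1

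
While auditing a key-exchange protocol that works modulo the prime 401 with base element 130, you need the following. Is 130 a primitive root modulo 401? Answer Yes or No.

φ(401) = 401 − 1 = 400 = 2^4 · 5^2.
130 is a primitive root mod 401 iff 130^(φ(401)/q) ≢ 1 for every prime q | φ(401), i.e. q ∈ {2, 5}.
130^200 ≡ 400 (mod 401)  [q = 2: ≢ 1 ✓]
130^80 ≡ 318 (mod 401)  [q = 5: ≢ 1 ✓]
None equal 1, so ord_401(130) = 400: 130 is a primitive root.

Yes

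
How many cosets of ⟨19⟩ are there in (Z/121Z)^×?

1

The order of 19 must divide φ(121) = φ(11^2) = 11·(11−1) = 110 = 2 · 5 · 11.
Divisors of 110: 1, 2, 5, 10, 11, 22, 55, 110.
Evaluate successive powers at the divisors of 110:
19^1 ≡ 19 (mod 121)
19^2 ≡ 119 (mod 121)
19^5 ≡ 76 (mod 121)
19^10 ≡ 89 (mod 121)
19^11 ≡ 118 (mod 121)
19^22 ≡ 9 (mod 121)
19^55 ≡ 120 (mod 121)
19^110 ≡ 1 (mod 121) ✓
The order of 19 is 110, so the subgroup it generates has 110 elements.
Index = |(Z/121Z)^×| / |⟨19⟩| = 110 / 110 = 1.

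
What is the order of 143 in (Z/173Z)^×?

172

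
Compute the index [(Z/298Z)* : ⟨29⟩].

The order of 29 must divide φ(298) = φ(2)·φ(149) = 1·148 = 148 = 2^2 · 37.
Divisors of 148: 1, 2, 4, 37, 74, 148.
Compute 29^d (mod 298) for the divisors d until we hit 1:
29^1 ≡ 29
29^2 ≡ 245
29^4 ≡ 127
29^37 ≡ 1
So ord_298(29) = 37, hence |⟨29⟩| = 37.
Index = |(Z/298Z)^×| / |⟨29⟩| = 148 / 37 = 4.

4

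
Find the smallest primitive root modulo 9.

φ(9) = φ(3^2) = 3·(3−1) = 6 = 2 · 3.
g is a primitive root iff g^(6/q) ≢ 1 (mod 9) for each prime q ∈ {2, 3}.
g = 2: 2^3 ≡ 8; 2^2 ≡ 4 — none is 1, so 2 is a primitive root.
So 2 is the smallest generator of (Z/9Z)^×.

2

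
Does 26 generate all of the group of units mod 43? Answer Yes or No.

Yes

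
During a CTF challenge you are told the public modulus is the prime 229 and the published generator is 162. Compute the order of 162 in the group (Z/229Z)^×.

ord(162) | φ(229) = 229 − 1 = 228 = 2^2 · 3 · 19.
Divisors of 228: 1, 2, 3, 4, 6, 12, 19, 38, 57, 76, 114, 228.
Compute 162^d (mod 229) for the divisors d until we hit 1:
162^1 ≡ 162 (mod 229)
162^2 ≡ 138 (mod 229)
162^3 ≡ 143 (mod 229)
162^4 ≡ 37 (mod 229)
162^6 ≡ 68 (mod 229)
162^12 ≡ 44 (mod 229)
162^19 ≡ 140 (mod 229)
162^38 ≡ 135 (mod 229)
162^57 ≡ 122 (mod 229)
162^76 ≡ 134 (mod 229)
162^114 ≡ 228 (mod 229)
162^228 ≡ 1 (mod 229) ✓
Therefore the multiplicative order of 162 modulo 229 is 228.

228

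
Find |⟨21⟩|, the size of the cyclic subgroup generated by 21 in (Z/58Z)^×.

The order of 21 must divide φ(58) = φ(2)·φ(29) = 1·28 = 28 = 2^2 · 7.
Divisors of 28: 1, 2, 4, 7, 14, 28.
Check 21^d mod 58 for each divisor in increasing order:
21^1 ≡ 21 (mod 58)
21^2 ≡ 35 (mod 58)
21^4 ≡ 7 (mod 58)
21^7 ≡ 41 (mod 58)
21^14 ≡ 57 (mod 58)
21^28 ≡ 1 (mod 58) ✓
Hence ord(21) = 28.

28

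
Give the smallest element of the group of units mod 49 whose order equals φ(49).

φ(49) = φ(7^2) = 7·(7−1) = 42 = 2 · 3 · 7.
Test candidates g = 2, 3, … against the prime factors q ∈ {2, 3, 7} of φ(49): g is a generator iff g^(42/q) ≢ 1 for every such q.
g = 2: 2^21 ≡ 1 — hits 1, so not a primitive root.
g = 3: 3^21 ≡ 48; 3^14 ≡ 30; 3^6 ≡ 43 — none is 1, so 3 is a primitive root.
So 3 is the smallest generator of (Z/49Z)^×.

3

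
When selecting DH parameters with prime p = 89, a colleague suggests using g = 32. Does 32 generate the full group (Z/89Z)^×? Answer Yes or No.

φ(89) = 89 − 1 = 88 = 2^3 · 11.
It suffices to check that the order of 32 is not a proper divisor of 88: compute 32^(88/q) for q ∈ {2, 11}.
32^44 ≡ 1 (mod 89)  [q = 2: ≡ 1 ✗]
32^8 ≡ 39 (mod 89)  [q = 11: ≢ 1 ✓]
Since 32^44 ≡ 1, the order of 32 divides 44 < 88, so 32 is not a primitive root.

No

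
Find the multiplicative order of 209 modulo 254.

63

By Lagrange's theorem, ord_254(209) divides φ(254) = φ(2)·φ(127) = 1·126 = 126 = 2 · 3^2 · 7.
Divisors of 126: 1, 2, 3, 6, 7, 9, 14, 18, 21, 42, 63, 126.
Check 209^d mod 254 for each divisor in increasing order:
209^1 ≡ 209
209^2 ≡ 247
209^3 ≡ 61
209^6 ≡ 165
209^7 ≡ 195
209^9 ≡ 159
209^14 ≡ 179
209^18 ≡ 135
209^21 ≡ 107
209^42 ≡ 19
209^63 ≡ 1
Hence ord(209) = 63.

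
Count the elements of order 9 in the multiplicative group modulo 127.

6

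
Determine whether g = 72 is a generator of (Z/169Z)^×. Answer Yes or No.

Yes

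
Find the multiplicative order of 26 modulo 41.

40

ord(26) | φ(41) = 41 − 1 = 40 = 2^3 · 5.
Divisors of 40: 1, 2, 4, 5, 8, 10, 20, 40.
Compute 26^d (mod 41) for the divisors d until we hit 1:
26^1 ≡ 26 (mod 41)
26^2 ≡ 20 (mod 41)
26^4 ≡ 31 (mod 41)
26^5 ≡ 27 (mod 41)
26^8 ≡ 18 (mod 41)
26^10 ≡ 32 (mod 41)
26^20 ≡ 40 (mod 41)
26^40 ≡ 1 (mod 41) ✓
Hence ord(26) = 40.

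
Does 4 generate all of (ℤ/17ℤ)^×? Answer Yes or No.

φ(17) = 17 − 1 = 16 = 2^4.
An element g generates (Z/17Z)^× iff g^(16/q) ≢ 1 (mod 17) for each prime q ∈ {2}.
4^8 ≡ 1 (mod 17)  [q = 2: ≡ 1 ✗]
4^8 ≡ 1 shows ord(4) | 8, strictly less than φ(17); not a primitive root.

No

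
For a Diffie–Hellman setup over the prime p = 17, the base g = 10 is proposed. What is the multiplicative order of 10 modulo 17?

16

Since 10 ∈ (Z/17Z)^×, its order divides φ(17) = 17 − 1 = 16 = 2^4.
Divisors of 16: 1, 2, 4, 8, 16.
Check 10^d mod 17 for each divisor in increasing order:
10^1 ≡ 10 (mod 17)
10^2 ≡ 15 (mod 17)
10^4 ≡ 4 (mod 17)
10^8 ≡ 16 (mod 17)
10^16 ≡ 1 (mod 17) ✓
Hence ord(10) = 16.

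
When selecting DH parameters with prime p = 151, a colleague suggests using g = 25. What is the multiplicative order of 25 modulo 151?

75

Since 25 ∈ (Z/151Z)^×, its order divides φ(151) = 151 − 1 = 150 = 2 · 3 · 5^2.
Divisors of 150: 1, 2, 3, 5, 6, 10, 15, 25, 30, 50, 75, 150.
Compute 25^d (mod 151) for the divisors d until we hit 1:
25^1 ≡ 25 (mod 151)
25^2 ≡ 21 (mod 151)
25^3 ≡ 72 (mod 151)
25^5 ≡ 2 (mod 151)
25^6 ≡ 50 (mod 151)
25^10 ≡ 4 (mod 151)
25^15 ≡ 8 (mod 151)
25^25 ≡ 32 (mod 151)
25^30 ≡ 64 (mod 151)
25^50 ≡ 118 (mod 151)
25^75 ≡ 1 (mod 151) ✓
The smallest such exponent is 75, so the order of 25 is 75.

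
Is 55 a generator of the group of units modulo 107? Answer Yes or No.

φ(107) = 107 − 1 = 106 = 2 · 53.
An element g generates (Z/107Z)^× iff g^(106/q) ≢ 1 (mod 107) for each prime q ∈ {2, 53}.
55^53 ≡ 106 (mod 107)  [q = 2: ≢ 1 ✓]
55^2 ≡ 29 (mod 107)  [q = 53: ≢ 1 ✓]
Every test exponent gives a nontrivial residue, hence 55 generates the full group.

Yes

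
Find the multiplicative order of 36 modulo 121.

55

ord(36) | φ(121) = φ(11^2) = 11·(11−1) = 110 = 2 · 5 · 11.
Divisors of 110: 1, 2, 5, 10, 11, 22, 55, 110.
Compute 36^d (mod 121) for the divisors d until we hit 1:
36^1 ≡ 36
36^2 ≡ 86
36^5 ≡ 56
36^10 ≡ 111
36^11 ≡ 3
36^22 ≡ 9
36^55 ≡ 1
The smallest such exponent is 55, so the order of 36 is 55.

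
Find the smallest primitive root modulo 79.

3

φ(79) = 79 − 1 = 78 = 2 · 3 · 13.
g is a primitive root iff g^(78/q) ≢ 1 (mod 79) for each prime q ∈ {2, 3, 13}.
g = 2: 2^39 ≡ 1 — hits 1, so not a primitive root.
g = 3: 3^39 ≡ 78; 3^26 ≡ 23; 3^6 ≡ 18 — none is 1, so 3 is a primitive root.
So 3 is the smallest generator of (Z/79Z)^×.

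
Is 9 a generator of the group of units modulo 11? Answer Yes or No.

φ(11) = 11 − 1 = 10 = 2 · 5.
An element g generates (Z/11Z)^× iff g^(10/q) ≢ 1 (mod 11) for each prime q ∈ {2, 5}.
9^5 ≡ 1 (mod 11)  [q = 2: ≡ 1 ✗]
9^2 ≡ 4 (mod 11)  [q = 5: ≢ 1 ✓]
Since 9^5 ≡ 1, the order of 9 divides 5 < 10, so 9 is not a primitive root.

No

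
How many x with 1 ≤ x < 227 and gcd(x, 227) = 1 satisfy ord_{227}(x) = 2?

1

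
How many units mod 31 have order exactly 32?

φ(31) = 31 − 1 = 30 = 2 · 3 · 5.
Since (Z/31Z)^× is cyclic of order 30, the number of elements of order d is φ(d) when d | 30 and 0 otherwise.
Here 30 is not a multiple of 32, so there are no elements of order 32.

0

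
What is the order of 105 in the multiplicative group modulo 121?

By Lagrange's theorem, ord_121(105) divides φ(121) = φ(11^2) = 11·(11−1) = 110 = 2 · 5 · 11.
Divisors of 110: 1, 2, 5, 10, 11, 22, 55, 110.
Evaluate successive powers at the divisors of 110:
105^1 ≡ 105 (mod 121)
105^2 ≡ 14 (mod 121)
105^5 ≡ 10 (mod 121)
105^10 ≡ 100 (mod 121)
105^11 ≡ 94 (mod 121)
105^22 ≡ 3 (mod 121)
105^55 ≡ 120 (mod 121)
105^110 ≡ 1 (mod 121) ✓
So ord_121(105) = 110.

110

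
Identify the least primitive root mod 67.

φ(67) = 67 − 1 = 66 = 2 · 3 · 11.
g is a primitive root iff g^(66/q) ≢ 1 (mod 67) for each prime q ∈ {2, 3, 11}.
g = 2: 2^33 ≡ 66; 2^22 ≡ 37; 2^6 ≡ 64 — none is 1, so 2 is a primitive root.
So 2 is the smallest generator of (Z/67Z)^×.

2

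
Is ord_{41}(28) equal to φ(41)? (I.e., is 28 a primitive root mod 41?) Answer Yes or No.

Yes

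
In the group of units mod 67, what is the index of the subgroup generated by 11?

1

By Lagrange's theorem, ord_67(11) divides φ(67) = 67 − 1 = 66 = 2 · 3 · 11.
Divisors of 66: 1, 2, 3, 6, 11, 22, 33, 66.
Evaluate successive powers at the divisors of 66:
11^1 ≡ 11 (mod 67)
11^2 ≡ 54 (mod 67)
11^3 ≡ 58 (mod 67)
11^6 ≡ 14 (mod 67)
11^11 ≡ 30 (mod 67)
11^22 ≡ 29 (mod 67)
11^33 ≡ 66 (mod 67)
11^66 ≡ 1 (mod 67) ✓
So ord_67(11) = 66, hence |⟨11⟩| = 66.
[(Z/67Z)^× : ⟨11⟩] = 66/66 = 1.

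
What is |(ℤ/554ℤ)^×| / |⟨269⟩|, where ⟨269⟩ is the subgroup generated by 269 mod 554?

The order of 269 must divide φ(554) = φ(2)·φ(277) = 1·276 = 276 = 2^2 · 3 · 23.
Divisors of 276: 1, 2, 3, 4, 6, 12, 23, 46, 69, 92, 138, 276.
Check 269^d mod 554 for each divisor in increasing order:
269^1 ≡ 269 (mod 554)
269^2 ≡ 341 (mod 554)
269^3 ≡ 319 (mod 554)
269^4 ≡ 495 (mod 554)
269^6 ≡ 379 (mod 554)
269^12 ≡ 155 (mod 554)
269^23 ≡ 217 (mod 554)
269^46 ≡ 553 (mod 554)
269^69 ≡ 337 (mod 554)
269^92 ≡ 1 (mod 554) ✓
So ord_554(269) = 92, hence |⟨269⟩| = 92.
[(Z/554Z)^× : ⟨269⟩] = 276/92 = 3.

3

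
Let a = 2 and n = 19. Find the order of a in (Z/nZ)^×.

18

The order of 2 must divide φ(19) = 19 − 1 = 18 = 2 · 3^2.
Divisors of 18: 1, 2, 3, 6, 9, 18.
Test each divisor d:
2^1 ≡ 2
2^2 ≡ 4
2^3 ≡ 8
2^6 ≡ 7
2^9 ≡ 18
2^18 ≡ 1
So ord_19(2) = 18.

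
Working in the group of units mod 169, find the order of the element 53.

13

By Lagrange's theorem, ord_169(53) divides φ(169) = φ(13^2) = 13·(13−1) = 156 = 2^2 · 3 · 13.
Divisors of 156: 1, 2, 3, 4, 6, 12, 13, 26, 39, 52, 78, 156.
Compute 53^d (mod 169) for the divisors d until we hit 1:
53^1 ≡ 53
53^2 ≡ 105
53^3 ≡ 157
53^4 ≡ 40
53^6 ≡ 144
53^12 ≡ 118
53^13 ≡ 1
So ord_169(53) = 13.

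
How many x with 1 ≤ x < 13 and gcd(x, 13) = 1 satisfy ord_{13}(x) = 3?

2

φ(13) = 13 − 1 = 12 = 2^2 · 3.
In a cyclic group of order 12, there are φ(d) elements of order d for each divisor d of 12, and zero for non-divisors.
3 | 12, and φ(3) = 3 − 1 = 2.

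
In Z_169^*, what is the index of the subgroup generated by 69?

ord(69) | φ(169) = φ(13^2) = 13·(13−1) = 156 = 2^2 · 3 · 13.
Divisors of 156: 1, 2, 3, 4, 6, 12, 13, 26, 39, 52, 78, 156.
Test each divisor d:
69^1 ≡ 69 (mod 169)
69^2 ≡ 29 (mod 169)
69^3 ≡ 142 (mod 169)
69^4 ≡ 165 (mod 169)
69^6 ≡ 53 (mod 169)
69^12 ≡ 105 (mod 169)
69^13 ≡ 147 (mod 169)
69^26 ≡ 146 (mod 169)
69^39 ≡ 168 (mod 169)
69^52 ≡ 22 (mod 169)
69^78 ≡ 1 (mod 169) ✓
So ord_169(69) = 78, hence |⟨69⟩| = 78.
The index is φ(169) / ord(69) = 156 / 78 = 2.

2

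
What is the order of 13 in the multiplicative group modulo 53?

13

ord(13) | φ(53) = 53 − 1 = 52 = 2^2 · 13.
Divisors of 52: 1, 2, 4, 13, 26, 52.
Test each divisor d:
13^1 ≡ 13
13^2 ≡ 10
13^4 ≡ 47
13^13 ≡ 1
Hence ord(13) = 13.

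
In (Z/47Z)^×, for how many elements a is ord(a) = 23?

22

φ(47) = 47 − 1 = 46 = 2 · 23.
(Z/47Z)^× is cyclic (|G| = 46); a cyclic group of order m has exactly φ(d) elements of each order d | m, and none otherwise.
23 | 46, and φ(23) = 23 − 1 = 22.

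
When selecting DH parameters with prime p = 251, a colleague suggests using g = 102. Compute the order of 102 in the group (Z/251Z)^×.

10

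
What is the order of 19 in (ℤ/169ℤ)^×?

Since 19 ∈ (Z/169Z)^×, its order divides φ(169) = φ(13^2) = 13·(13−1) = 156 = 2^2 · 3 · 13.
Divisors of 156: 1, 2, 3, 4, 6, 12, 13, 26, 39, 52, 78, 156.
Check 19^d mod 169 for each divisor in increasing order:
19^1 ≡ 19
19^2 ≡ 23
19^3 ≡ 99
19^4 ≡ 22
19^6 ≡ 168
19^12 ≡ 1
Therefore the multiplicative order of 19 modulo 169 is 12.

12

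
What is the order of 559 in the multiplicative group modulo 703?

The order of 559 must divide φ(703) = φ(19·37) = (19−1)·(37−1) = 18·36 = 648 = 2^3 · 3^4.
Divisors of 648: 1, 2, 3, 4, 6, 8, 9, 12, 18, 24, 27, 36, 54, 72, 81, 108, 162, 216, 324, 648.
Compute 559^d (mod 703) for the divisors d until we hit 1:
559^1 ≡ 559
559^2 ≡ 349
559^3 ≡ 360
559^4 ≡ 182
559^6 ≡ 248
559^8 ≡ 83
559^9 ≡ 702
559^12 ≡ 343
559^18 ≡ 1
The smallest such exponent is 18, so the order of 559 is 18.

18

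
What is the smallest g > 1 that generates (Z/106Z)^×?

φ(106) = φ(2)·φ(53) = 1·52 = 52 = 2^2 · 13.
g is a primitive root iff g^(52/q) ≢ 1 (mod 106) for each prime q ∈ {2, 13}.
g = 2: gcd(2, 106) = 2 > 1, not a unit — skip.
g = 3: 3^26 ≡ 105; 3^4 ≡ 81 — none is 1, so 3 is a primitive root.
Hence the least primitive root of 106 is 3.

3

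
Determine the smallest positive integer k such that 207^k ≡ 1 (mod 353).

By Lagrange's theorem, ord_353(207) divides φ(353) = 353 − 1 = 352 = 2^5 · 11.
Divisors of 352: 1, 2, 4, 8, 11, 16, 22, 32, 44, 88, 176, 352.
Test each divisor d:
207^1 ≡ 207
207^2 ≡ 136
207^4 ≡ 140
207^8 ≡ 185
207^11 ≡ 311
207^16 ≡ 337
207^22 ≡ 352
207^32 ≡ 256
207^44 ≡ 1
So ord_353(207) = 44.

44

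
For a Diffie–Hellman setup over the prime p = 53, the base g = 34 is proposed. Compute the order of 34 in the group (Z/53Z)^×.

52

ord(34) | φ(53) = 53 − 1 = 52 = 2^2 · 13.
Divisors of 52: 1, 2, 4, 13, 26, 52.
Evaluate successive powers at the divisors of 52:
34^1 ≡ 34 (mod 53)
34^2 ≡ 43 (mod 53)
34^4 ≡ 47 (mod 53)
34^13 ≡ 23 (mod 53)
34^26 ≡ 52 (mod 53)
34^52 ≡ 1 (mod 53) ✓
The smallest such exponent is 52, so the order of 34 is 52.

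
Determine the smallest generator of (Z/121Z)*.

φ(121) = φ(11^2) = 11·(11−1) = 110 = 2 · 5 · 11.
Test candidates g = 2, 3, … against the prime factors q ∈ {2, 5, 11} of φ(121): g is a generator iff g^(110/q) ≢ 1 for every such q.
g = 2: 2^55 ≡ 120; 2^22 ≡ 81; 2^10 ≡ 56 — none is 1, so 2 is a primitive root.
Hence the least primitive root of 121 is 2.

2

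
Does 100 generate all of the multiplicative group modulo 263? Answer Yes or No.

No

φ(263) = 263 − 1 = 262 = 2 · 131.
It suffices to check that the order of 100 is not a proper divisor of 262: compute 100^(262/q) for q ∈ {2, 131}.
100^131 ≡ 1 (mod 263)  [q = 2: ≡ 1 ✗]
100^2 ≡ 6 (mod 263)  [q = 131: ≢ 1 ✓]
The check at q = 2 fails, so 100 generates a proper subgroup.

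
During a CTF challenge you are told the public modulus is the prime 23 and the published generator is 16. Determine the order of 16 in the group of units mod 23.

The order of 16 must divide φ(23) = 23 − 1 = 22 = 2 · 11.
Divisors of 22: 1, 2, 11, 22.
Check 16^d mod 23 for each divisor in increasing order:
16^1 ≡ 16 (mod 23)
16^2 ≡ 3 (mod 23)
16^11 ≡ 1 (mod 23) ✓
Therefore the multiplicative order of 16 modulo 23 is 11.

11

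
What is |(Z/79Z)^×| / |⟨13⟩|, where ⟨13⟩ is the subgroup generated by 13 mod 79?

2

By Lagrange's theorem, ord_79(13) divides φ(79) = 79 − 1 = 78 = 2 · 3 · 13.
Divisors of 78: 1, 2, 3, 6, 13, 26, 39, 78.
Check 13^d mod 79 for each divisor in increasing order:
13^1 ≡ 13 (mod 79)
13^2 ≡ 11 (mod 79)
13^3 ≡ 64 (mod 79)
13^6 ≡ 67 (mod 79)
13^13 ≡ 55 (mod 79)
13^26 ≡ 23 (mod 79)
13^39 ≡ 1 (mod 79) ✓
The order of 13 is 39, so the subgroup it generates has 39 elements.
[(Z/79Z)^× : ⟨13⟩] = 78/39 = 2.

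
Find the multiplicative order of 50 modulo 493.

By Lagrange's theorem, ord_493(50) divides φ(493) = φ(17·29) = (17−1)·(29−1) = 16·28 = 448 = 2^6 · 7.
Divisors of 448: 1, 2, 4, 7, 8, 14, 16, 28, 32, 56, 64, 112, 224, 448.
Compute 50^d (mod 493) for the divisors d until we hit 1:
50^1 ≡ 50 (mod 493)
50^2 ≡ 35 (mod 493)
50^4 ≡ 239 (mod 493)
50^7 ≡ 186 (mod 493)
50^8 ≡ 426 (mod 493)
50^14 ≡ 86 (mod 493)
50^16 ≡ 52 (mod 493)
50^28 ≡ 1 (mod 493) ✓
Hence ord(50) = 28.

28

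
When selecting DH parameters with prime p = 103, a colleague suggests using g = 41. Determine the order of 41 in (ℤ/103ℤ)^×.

51

By Lagrange's theorem, ord_103(41) divides φ(103) = 103 − 1 = 102 = 2 · 3 · 17.
Divisors of 102: 1, 2, 3, 6, 17, 34, 51, 102.
Compute 41^d (mod 103) for the divisors d until we hit 1:
41^1 ≡ 41 (mod 103)
41^2 ≡ 33 (mod 103)
41^3 ≡ 14 (mod 103)
41^6 ≡ 93 (mod 103)
41^17 ≡ 56 (mod 103)
41^34 ≡ 46 (mod 103)
41^51 ≡ 1 (mod 103) ✓
So ord_103(41) = 51.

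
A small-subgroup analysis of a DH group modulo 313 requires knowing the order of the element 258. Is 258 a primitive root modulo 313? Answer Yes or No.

Yes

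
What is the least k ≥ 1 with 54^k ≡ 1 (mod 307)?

By Lagrange's theorem, ord_307(54) divides φ(307) = 307 − 1 = 306 = 2 · 3^2 · 17.
Divisors of 306: 1, 2, 3, 6, 9, 17, 18, 34, 51, 102, 153, 306.
Compute 54^d (mod 307) for the divisors d until we hit 1:
54^1 ≡ 54
54^2 ≡ 153
54^3 ≡ 280
54^6 ≡ 115
54^9 ≡ 272
54^17 ≡ 17
54^18 ≡ 304
54^34 ≡ 289
54^51 ≡ 1
Therefore the multiplicative order of 54 modulo 307 is 51.

51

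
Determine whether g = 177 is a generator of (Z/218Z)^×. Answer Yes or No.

φ(218) = φ(2)·φ(109) = 1·108 = 108 = 2^2 · 3^3.
An element g generates (Z/218Z)^× iff g^(108/q) ≢ 1 (mod 218) for each prime q ∈ {2, 3}.
177^54 ≡ 217 (mod 218)  [q = 2: ≢ 1 ✓]
177^36 ≡ 1 (mod 218)  [q = 3: ≡ 1 ✗]
Since 177^36 ≡ 1, the order of 177 divides 36 < 108, so 177 is not a primitive root.

No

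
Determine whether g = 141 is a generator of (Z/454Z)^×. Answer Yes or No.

No

φ(454) = φ(2)·φ(227) = 1·226 = 226 = 2 · 113.
141 is a primitive root mod 454 iff 141^(φ(454)/q) ≢ 1 for every prime q | φ(454), i.e. q ∈ {2, 113}.
141^113 ≡ 1 (mod 454)  [q = 2: ≡ 1 ✗]
141^2 ≡ 359 (mod 454)  [q = 113: ≢ 1 ✓]
The check at q = 2 fails, so 141 generates a proper subgroup.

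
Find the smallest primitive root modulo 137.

φ(137) = 137 − 1 = 136 = 2^3 · 17.
g is a primitive root iff g^(136/q) ≢ 1 (mod 137) for each prime q ∈ {2, 17}.
g = 2: 2^68 ≡ 1 — hits 1, so not a primitive root.
g = 3: 3^68 ≡ 136; 3^8 ≡ 122 — none is 1, so 3 is a primitive root.
The smallest primitive root modulo 137 is 3.

3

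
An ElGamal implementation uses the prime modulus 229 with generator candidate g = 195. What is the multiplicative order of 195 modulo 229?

The order of 195 must divide φ(229) = 229 − 1 = 228 = 2^2 · 3 · 19.
Divisors of 228: 1, 2, 3, 4, 6, 12, 19, 38, 57, 76, 114, 228.
Test each divisor d:
195^1 ≡ 195
195^2 ≡ 11
195^3 ≡ 84
195^4 ≡ 121
195^6 ≡ 186
195^12 ≡ 17
195^19 ≡ 122
195^38 ≡ 228
195^57 ≡ 107
195^76 ≡ 1
The smallest such exponent is 76, so the order of 195 is 76.

76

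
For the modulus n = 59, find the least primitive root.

2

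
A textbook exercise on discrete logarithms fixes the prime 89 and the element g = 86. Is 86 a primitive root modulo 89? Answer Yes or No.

φ(89) = 89 − 1 = 88 = 2^3 · 11.
It suffices to check that the order of 86 is not a proper divisor of 88: compute 86^(88/q) for q ∈ {2, 11}.
86^44 ≡ 88 (mod 89)  [q = 2: ≢ 1 ✓]
86^8 ≡ 64 (mod 89)  [q = 11: ≢ 1 ✓]
None equal 1, so ord_89(86) = 88: 86 is a primitive root.

Yes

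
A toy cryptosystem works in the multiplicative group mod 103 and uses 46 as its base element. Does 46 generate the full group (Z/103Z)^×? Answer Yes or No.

No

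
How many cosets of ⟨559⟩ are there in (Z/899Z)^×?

By Lagrange's theorem, ord_899(559) divides φ(899) = φ(29·31) = (29−1)·(31−1) = 28·30 = 840 = 2^3 · 3 · 5 · 7.
Divisors of 840: 1, 2, 3, 4, 5, 6, 7, 8, 10, 12, 14, 15, 20, 21, 24, 28, 30, 35, 40, 42, 56, 60, 70, 84, 105, 120, 140, 168, 210, 280, 420, 840.
Check 559^d mod 899 for each divisor in increasing order:
559^1 ≡ 559 (mod 899)
559^2 ≡ 528 (mod 899)
559^3 ≡ 280 (mod 899)
559^4 ≡ 94 (mod 899)
559^5 ≡ 404 (mod 899)
559^6 ≡ 187 (mod 899)
559^7 ≡ 249 (mod 899)
559^8 ≡ 745 (mod 899)
559^10 ≡ 497 (mod 899)
559^12 ≡ 807 (mod 899)
559^14 ≡ 869 (mod 899)
559^15 ≡ 311 (mod 899)
559^20 ≡ 683 (mod 899)
559^21 ≡ 621 (mod 899)
559^24 ≡ 373 (mod 899)
559^28 ≡ 1 (mod 899) ✓
The order of 559 is 28, so the subgroup it generates has 28 elements.
Index = |(Z/899Z)^×| / |⟨559⟩| = 840 / 28 = 30.

30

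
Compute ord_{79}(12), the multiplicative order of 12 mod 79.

The order of 12 must divide φ(79) = 79 − 1 = 78 = 2 · 3 · 13.
Divisors of 78: 1, 2, 3, 6, 13, 26, 39, 78.
Evaluate successive powers at the divisors of 78:
12^1 ≡ 12
12^2 ≡ 65
12^3 ≡ 69
12^6 ≡ 21
12^13 ≡ 78
12^26 ≡ 1
So ord_79(12) = 26.

26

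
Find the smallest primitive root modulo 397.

φ(397) = 397 − 1 = 396 = 2^2 · 3^2 · 11.
Test candidates g = 2, 3, … against the prime factors q ∈ {2, 3, 11} of φ(397): g is a generator iff g^(396/q) ≢ 1 for every such q.
g = 2: 2^198 ≡ 396; 2^132 ≡ 1 — hits 1, so not a primitive root.
g = 3: 3^198 ≡ 1 — hits 1, so not a primitive root.
g = 4: 4^198 ≡ 1 — hits 1, so not a primitive root.
g = 5: 5^198 ≡ 396; 5^132 ≡ 362; 5^36 ≡ 290 — none is 1, so 5 is a primitive root.
So 5 is the smallest generator of (Z/397Z)^×.

5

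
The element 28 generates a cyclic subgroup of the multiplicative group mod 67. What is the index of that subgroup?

The order of 28 must divide φ(67) = 67 − 1 = 66 = 2 · 3 · 11.
Divisors of 66: 1, 2, 3, 6, 11, 22, 33, 66.
Compute 28^d (mod 67) for the divisors d until we hit 1:
28^1 ≡ 28 (mod 67)
28^2 ≡ 47 (mod 67)
28^3 ≡ 43 (mod 67)
28^6 ≡ 40 (mod 67)
28^11 ≡ 38 (mod 67)
28^22 ≡ 37 (mod 67)
28^33 ≡ 66 (mod 67)
28^66 ≡ 1 (mod 67) ✓
So ord_67(28) = 66, hence |⟨28⟩| = 66.
[(Z/67Z)^× : ⟨28⟩] = 66/66 = 1.

1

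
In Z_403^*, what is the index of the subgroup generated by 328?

ord(328) | φ(403) = φ(13·31) = (13−1)·(31−1) = 12·30 = 360 = 2^3 · 3^2 · 5.
Divisors of 360: 1, 2, 3, 4, 5, 6, 8, 9, 10, 12, 15, 18, 20, 24, 30, 36, 40, 45, 60, 72, 90, 120, 180, 360.
Evaluate successive powers at the divisors of 360:
328^1 ≡ 328 (mod 403)
328^2 ≡ 386 (mod 403)
328^3 ≡ 66 (mod 403)
328^4 ≡ 289 (mod 403)
328^5 ≡ 87 (mod 403)
328^6 ≡ 326 (mod 403)
328^8 ≡ 100 (mod 403)
328^9 ≡ 157 (mod 403)
328^10 ≡ 315 (mod 403)
328^12 ≡ 287 (mod 403)
328^15 ≡ 1 (mod 403) ✓
The order of 328 is 15, so the subgroup it generates has 15 elements.
The index is φ(403) / ord(328) = 360 / 15 = 24.

24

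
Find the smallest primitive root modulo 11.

φ(11) = 11 − 1 = 10 = 2 · 5.
Test candidates g = 2, 3, … against the prime factors q ∈ {2, 5} of φ(11): g is a generator iff g^(10/q) ≢ 1 for every such q.
g = 2: 2^5 ≡ 10; 2^2 ≡ 4 — none is 1, so 2 is a primitive root.
Hence the least primitive root of 11 is 2.

2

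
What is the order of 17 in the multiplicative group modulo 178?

ord(17) | φ(178) = φ(2)·φ(89) = 1·88 = 88 = 2^3 · 11.
Divisors of 88: 1, 2, 4, 8, 11, 22, 44, 88.
Evaluate successive powers at the divisors of 88:
17^1 ≡ 17
17^2 ≡ 111
17^4 ≡ 39
17^8 ≡ 97
17^11 ≡ 55
17^22 ≡ 177
17^44 ≡ 1
Therefore the multiplicative order of 17 modulo 178 is 44.

44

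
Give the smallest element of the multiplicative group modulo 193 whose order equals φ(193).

5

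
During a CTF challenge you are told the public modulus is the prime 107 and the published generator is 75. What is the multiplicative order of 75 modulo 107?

By Lagrange's theorem, ord_107(75) divides φ(107) = 107 − 1 = 106 = 2 · 53.
Divisors of 106: 1, 2, 53, 106.
Compute 75^d (mod 107) for the divisors d until we hit 1:
75^1 ≡ 75 (mod 107)
75^2 ≡ 61 (mod 107)
75^53 ≡ 1 (mod 107) ✓
Hence ord(75) = 53.

53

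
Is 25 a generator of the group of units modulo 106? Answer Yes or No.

φ(106) = φ(2)·φ(53) = 1·52 = 52 = 2^2 · 13.
It suffices to check that the order of 25 is not a proper divisor of 52: compute 25^(52/q) for q ∈ {2, 13}.
25^26 ≡ 1 (mod 106)  [q = 2: ≡ 1 ✗]
25^4 ≡ 15 (mod 106)  [q = 13: ≢ 1 ✓]
Since 25^26 ≡ 1, the order of 25 divides 26 < 52, so 25 is not a primitive root.

No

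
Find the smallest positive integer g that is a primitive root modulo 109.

φ(109) = 109 − 1 = 108 = 2^2 · 3^3.
Test candidates g = 2, 3, … against the prime factors q ∈ {2, 3} of φ(109): g is a generator iff g^(108/q) ≢ 1 for every such q.
g = 2: 2^54 ≡ 108; 2^36 ≡ 1 — hits 1, so not a primitive root.
g = 3: 3^54 ≡ 1 — hits 1, so not a primitive root.
g = 4: 4^54 ≡ 1 — hits 1, so not a primitive root.
g = 5: 5^54 ≡ 1 — hits 1, so not a primitive root.
g = 6: 6^54 ≡ 108; 6^36 ≡ 63 — none is 1, so 6 is a primitive root.
So 6 is the smallest generator of (Z/109Z)^×.

6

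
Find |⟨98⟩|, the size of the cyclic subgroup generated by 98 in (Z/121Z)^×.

By Lagrange's theorem, ord_121(98) divides φ(121) = φ(11^2) = 11·(11−1) = 110 = 2 · 5 · 11.
Divisors of 110: 1, 2, 5, 10, 11, 22, 55, 110.
Check 98^d mod 121 for each divisor in increasing order:
98^1 ≡ 98 (mod 121)
98^2 ≡ 45 (mod 121)
98^5 ≡ 10 (mod 121)
98^10 ≡ 100 (mod 121)
98^11 ≡ 120 (mod 121)
98^22 ≡ 1 (mod 121) ✓
Therefore the multiplicative order of 98 modulo 121 is 22.

22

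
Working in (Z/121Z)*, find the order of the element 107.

110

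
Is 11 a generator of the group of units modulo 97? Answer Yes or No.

φ(97) = 97 − 1 = 96 = 2^5 · 3.
It suffices to check that the order of 11 is not a proper divisor of 96: compute 11^(96/q) for q ∈ {2, 3}.
11^48 ≡ 1 (mod 97)  [q = 2: ≡ 1 ✗]
11^32 ≡ 61 (mod 97)  [q = 3: ≢ 1 ✓]
11^48 ≡ 1 shows ord(11) | 48, strictly less than φ(97); not a primitive root.

No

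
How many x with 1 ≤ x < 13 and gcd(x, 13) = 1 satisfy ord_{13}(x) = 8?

0

φ(13) = 13 − 1 = 12 = 2^2 · 3.
In a cyclic group of order 12, there are φ(d) elements of order d for each divisor d of 12, and zero for non-divisors.
Here 12 is not a multiple of 8, so there are no elements of order 8.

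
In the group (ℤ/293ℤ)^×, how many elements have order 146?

72

φ(293) = 293 − 1 = 292 = 2^2 · 73.
In a cyclic group of order 292, there are φ(d) elements of order d for each divisor d of 292, and zero for non-divisors.
146 = 2 · 73 divides 292, and φ(146) = 72.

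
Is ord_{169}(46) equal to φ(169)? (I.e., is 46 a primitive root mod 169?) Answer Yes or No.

Yes

φ(169) = φ(13^2) = 13·(13−1) = 156 = 2^2 · 3 · 13.
46 is a primitive root mod 169 iff 46^(φ(169)/q) ≢ 1 for every prime q | φ(169), i.e. q ∈ {2, 3, 13}.
46^78 ≡ 168 (mod 169)  [q = 2: ≢ 1 ✓]
46^52 ≡ 22 (mod 169)  [q = 3: ≢ 1 ✓]
46^12 ≡ 40 (mod 169)  [q = 13: ≢ 1 ✓]
All checks pass, so 46 has order 156 and is a primitive root modulo 169.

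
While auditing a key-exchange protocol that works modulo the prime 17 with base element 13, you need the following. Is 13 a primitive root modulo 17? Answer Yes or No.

No

φ(17) = 17 − 1 = 16 = 2^4.
13 is a primitive root mod 17 iff 13^(φ(17)/q) ≢ 1 for every prime q | φ(17), i.e. q ∈ {2}.
13^8 ≡ 1 (mod 17)  [q = 2: ≡ 1 ✗]
13^8 ≡ 1 shows ord(13) | 8, strictly less than φ(17); not a primitive root.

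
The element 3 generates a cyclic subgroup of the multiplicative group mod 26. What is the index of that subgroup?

By Lagrange's theorem, ord_26(3) divides φ(26) = φ(2)·φ(13) = 1·12 = 12 = 2^2 · 3.
Divisors of 12: 1, 2, 3, 4, 6, 12.
Check 3^d mod 26 for each divisor in increasing order:
3^1 ≡ 3 (mod 26)
3^2 ≡ 9 (mod 26)
3^3 ≡ 1 (mod 26) ✓
The order of 3 is 3, so the subgroup it generates has 3 elements.
[(Z/26Z)^× : ⟨3⟩] = 12/3 = 4.

4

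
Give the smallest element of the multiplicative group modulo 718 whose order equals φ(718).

7

φ(718) = φ(2)·φ(359) = 1·358 = 358 = 2 · 179.
g is a primitive root iff g^(358/q) ≢ 1 (mod 718) for each prime q ∈ {2, 179}.
g = 2: gcd(2, 718) = 2 > 1, not a unit — skip.
g = 3: 3^179 ≡ 1 — hits 1, so not a primitive root.
g = 4: gcd(4, 718) = 2 > 1, not a unit — skip.
g = 5: 5^179 ≡ 1 — hits 1, so not a primitive root.
g = 6: gcd(6, 718) = 2 > 1, not a unit — skip.
g = 7: 7^179 ≡ 717; 7^2 ≡ 49 — none is 1, so 7 is a primitive root.
Hence the least primitive root of 718 is 7.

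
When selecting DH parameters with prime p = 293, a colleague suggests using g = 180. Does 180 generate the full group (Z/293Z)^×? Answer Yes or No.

φ(293) = 293 − 1 = 292 = 2^2 · 73.
Test 180^(292/q) mod 293 for each prime factor q of 292:
180^146 ≡ 292 (mod 293)  [q = 2: ≢ 1 ✓]
180^4 ≡ 186 (mod 293)  [q = 73: ≢ 1 ✓]
All checks pass, so 180 has order 292 and is a primitive root modulo 293.

Yes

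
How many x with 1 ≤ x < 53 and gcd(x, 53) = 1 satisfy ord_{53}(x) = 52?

24

φ(53) = 53 − 1 = 52 = 2^2 · 13.
In a cyclic group of order 52, there are φ(d) elements of order d for each divisor d of 52, and zero for non-divisors.
52 = 2^2 · 13 divides 52, and φ(52) = 24.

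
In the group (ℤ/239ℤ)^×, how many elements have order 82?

φ(239) = 239 − 1 = 238 = 2 · 7 · 17.
In a cyclic group of order 238, there are φ(d) elements of order d for each divisor d of 238, and zero for non-divisors.
Here 238 is not a multiple of 82, so there are no elements of order 82.

0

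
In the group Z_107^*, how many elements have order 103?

φ(107) = 107 − 1 = 106 = 2 · 53.
In a cyclic group of order 106, there are φ(d) elements of order d for each divisor d of 106, and zero for non-divisors.
103 does not divide 106, so no element of (Z/107Z)^× has order 103.

0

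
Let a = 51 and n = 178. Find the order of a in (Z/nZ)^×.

88

The order of 51 must divide φ(178) = φ(2)·φ(89) = 1·88 = 88 = 2^3 · 11.
Divisors of 88: 1, 2, 4, 8, 11, 22, 44, 88.
Compute 51^d (mod 178) for the divisors d until we hit 1:
51^1 ≡ 51 (mod 178)
51^2 ≡ 109 (mod 178)
51^4 ≡ 133 (mod 178)
51^8 ≡ 67 (mod 178)
51^11 ≡ 77 (mod 178)
51^22 ≡ 55 (mod 178)
51^44 ≡ 177 (mod 178)
51^88 ≡ 1 (mod 178) ✓
So ord_178(51) = 88.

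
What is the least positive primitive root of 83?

φ(83) = 83 − 1 = 82 = 2 · 41.
Test candidates g = 2, 3, … against the prime factors q ∈ {2, 41} of φ(83): g is a generator iff g^(82/q) ≢ 1 for every such q.
g = 2: 2^41 ≡ 82; 2^2 ≡ 4 — none is 1, so 2 is a primitive root.
So 2 is the smallest generator of (Z/83Z)^×.

2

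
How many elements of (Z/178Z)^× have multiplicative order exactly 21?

0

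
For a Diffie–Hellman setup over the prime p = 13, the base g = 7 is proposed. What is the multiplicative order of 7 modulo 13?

12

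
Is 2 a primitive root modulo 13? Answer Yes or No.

φ(13) = 13 − 1 = 12 = 2^2 · 3.
An element g generates (Z/13Z)^× iff g^(12/q) ≢ 1 (mod 13) for each prime q ∈ {2, 3}.
2^6 ≡ 12 (mod 13)  [q = 2: ≢ 1 ✓]
2^4 ≡ 3 (mod 13)  [q = 3: ≢ 1 ✓]
None equal 1, so ord_13(2) = 12: 2 is a primitive root.

Yes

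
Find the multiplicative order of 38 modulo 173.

86

The order of 38 must divide φ(173) = 173 − 1 = 172 = 2^2 · 43.
Divisors of 172: 1, 2, 4, 43, 86, 172.
Check 38^d mod 173 for each divisor in increasing order:
38^1 ≡ 38
38^2 ≡ 60
38^4 ≡ 140
38^43 ≡ 172
38^86 ≡ 1
Hence ord(38) = 86.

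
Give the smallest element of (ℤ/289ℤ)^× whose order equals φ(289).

φ(289) = φ(17^2) = 17·(17−1) = 272 = 2^4 · 17.
g is a primitive root iff g^(272/q) ≢ 1 (mod 289) for each prime q ∈ {2, 17}.
g = 2: 2^136 ≡ 1 — hits 1, so not a primitive root.
g = 3: 3^136 ≡ 288; 3^16 ≡ 171 — none is 1, so 3 is a primitive root.
The smallest primitive root modulo 289 is 3.

3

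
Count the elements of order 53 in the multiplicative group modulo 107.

φ(107) = 107 − 1 = 106 = 2 · 53.
Since (Z/107Z)^× is cyclic of order 106, the number of elements of order d is φ(d) when d | 106 and 0 otherwise.
53 | 106, and φ(53) = 53 − 1 = 52.

52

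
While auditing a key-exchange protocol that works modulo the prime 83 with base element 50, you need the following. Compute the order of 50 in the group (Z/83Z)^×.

82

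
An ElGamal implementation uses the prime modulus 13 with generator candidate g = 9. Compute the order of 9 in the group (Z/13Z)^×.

Since 9 ∈ (Z/13Z)^×, its order divides φ(13) = 13 − 1 = 12 = 2^2 · 3.
Divisors of 12: 1, 2, 3, 4, 6, 12.
Test each divisor d:
9^1 ≡ 9
9^2 ≡ 3
9^3 ≡ 1
So ord_13(9) = 3.

3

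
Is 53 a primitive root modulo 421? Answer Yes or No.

φ(421) = 421 − 1 = 420 = 2^2 · 3 · 5 · 7.
Test 53^(420/q) mod 421 for each prime factor q of 420:
53^210 ≡ 420 (mod 421)  [q = 2: ≢ 1 ✓]
53^140 ≡ 20 (mod 421)  [q = 3: ≢ 1 ✓]
53^84 ≡ 279 (mod 421)  [q = 5: ≢ 1 ✓]
53^60 ≡ 75 (mod 421)  [q = 7: ≢ 1 ✓]
All checks pass, so 53 has order 420 and is a primitive root modulo 421.

Yes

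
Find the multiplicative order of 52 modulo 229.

By Lagrange's theorem, ord_229(52) divides φ(229) = 229 − 1 = 228 = 2^2 · 3 · 19.
Divisors of 228: 1, 2, 3, 4, 6, 12, 19, 38, 57, 76, 114, 228.
Test each divisor d:
52^1 ≡ 52
52^2 ≡ 185
52^3 ≡ 2
52^4 ≡ 104
52^6 ≡ 4
52^12 ≡ 16
52^19 ≡ 122
52^38 ≡ 228
52^57 ≡ 107
52^76 ≡ 1
Hence ord(52) = 76.

76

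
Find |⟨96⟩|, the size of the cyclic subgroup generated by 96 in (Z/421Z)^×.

420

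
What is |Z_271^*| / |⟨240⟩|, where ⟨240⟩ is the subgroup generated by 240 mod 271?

The order of 240 must divide φ(271) = 271 − 1 = 270 = 2 · 3^3 · 5.
Divisors of 270: 1, 2, 3, 5, 6, 9, 10, 15, 18, 27, 30, 45, 54, 90, 135, 270.
Check 240^d mod 271 for each divisor in increasing order:
240^1 ≡ 240 (mod 271)
240^2 ≡ 148 (mod 271)
240^3 ≡ 19 (mod 271)
240^5 ≡ 102 (mod 271)
240^6 ≡ 90 (mod 271)
240^9 ≡ 84 (mod 271)
240^10 ≡ 106 (mod 271)
240^15 ≡ 243 (mod 271)
240^18 ≡ 10 (mod 271)
240^27 ≡ 27 (mod 271)
240^30 ≡ 242 (mod 271)
240^45 ≡ 270 (mod 271)
240^54 ≡ 187 (mod 271)
240^90 ≡ 1 (mod 271) ✓
Thus |⟨240⟩| = ord(240) = 90.
Index = |(Z/271Z)^×| / |⟨240⟩| = 270 / 90 = 3.

3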